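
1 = 1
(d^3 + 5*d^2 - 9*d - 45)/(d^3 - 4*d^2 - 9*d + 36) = (d + 5)/(d - 4)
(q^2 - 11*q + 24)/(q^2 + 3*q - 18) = (q - 8)/(q + 6)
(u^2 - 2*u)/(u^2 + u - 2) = u*(u - 2)/(u^2 + u - 2)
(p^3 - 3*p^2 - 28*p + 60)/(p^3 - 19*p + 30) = (p - 6)/(p - 3)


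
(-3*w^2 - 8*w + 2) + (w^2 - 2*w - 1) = -2*w^2 - 10*w + 1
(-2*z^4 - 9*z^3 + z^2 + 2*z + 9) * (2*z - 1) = -4*z^5 - 16*z^4 + 11*z^3 + 3*z^2 + 16*z - 9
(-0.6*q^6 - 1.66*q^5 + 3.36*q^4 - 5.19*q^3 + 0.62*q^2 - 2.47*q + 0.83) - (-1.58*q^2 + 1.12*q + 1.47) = -0.6*q^6 - 1.66*q^5 + 3.36*q^4 - 5.19*q^3 + 2.2*q^2 - 3.59*q - 0.64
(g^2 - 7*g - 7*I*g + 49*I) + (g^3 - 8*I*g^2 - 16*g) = g^3 + g^2 - 8*I*g^2 - 23*g - 7*I*g + 49*I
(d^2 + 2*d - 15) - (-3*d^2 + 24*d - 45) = 4*d^2 - 22*d + 30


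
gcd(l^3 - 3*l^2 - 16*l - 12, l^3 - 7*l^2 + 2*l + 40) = l + 2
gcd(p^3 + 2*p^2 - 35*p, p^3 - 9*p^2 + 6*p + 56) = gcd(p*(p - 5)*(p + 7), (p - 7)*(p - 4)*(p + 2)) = 1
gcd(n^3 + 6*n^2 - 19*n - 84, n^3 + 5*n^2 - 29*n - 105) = n^2 + 10*n + 21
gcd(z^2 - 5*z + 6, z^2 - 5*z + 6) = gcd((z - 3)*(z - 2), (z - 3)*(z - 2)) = z^2 - 5*z + 6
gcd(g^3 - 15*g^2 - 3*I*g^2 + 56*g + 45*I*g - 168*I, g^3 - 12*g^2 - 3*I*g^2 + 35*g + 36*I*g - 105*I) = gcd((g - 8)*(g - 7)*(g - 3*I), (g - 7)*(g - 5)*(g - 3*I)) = g^2 + g*(-7 - 3*I) + 21*I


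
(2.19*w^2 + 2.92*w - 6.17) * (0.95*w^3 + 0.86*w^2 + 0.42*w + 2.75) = 2.0805*w^5 + 4.6574*w^4 - 2.4305*w^3 + 1.9427*w^2 + 5.4386*w - 16.9675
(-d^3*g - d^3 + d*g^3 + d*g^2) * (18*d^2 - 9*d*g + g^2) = -18*d^5*g - 18*d^5 + 9*d^4*g^2 + 9*d^4*g + 17*d^3*g^3 + 17*d^3*g^2 - 9*d^2*g^4 - 9*d^2*g^3 + d*g^5 + d*g^4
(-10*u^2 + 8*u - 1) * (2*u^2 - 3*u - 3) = -20*u^4 + 46*u^3 + 4*u^2 - 21*u + 3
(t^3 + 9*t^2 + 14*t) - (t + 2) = t^3 + 9*t^2 + 13*t - 2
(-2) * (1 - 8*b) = 16*b - 2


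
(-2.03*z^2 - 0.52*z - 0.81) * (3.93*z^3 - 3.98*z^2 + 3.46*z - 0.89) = -7.9779*z^5 + 6.0358*z^4 - 8.1375*z^3 + 3.2313*z^2 - 2.3398*z + 0.7209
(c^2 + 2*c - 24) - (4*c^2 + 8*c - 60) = -3*c^2 - 6*c + 36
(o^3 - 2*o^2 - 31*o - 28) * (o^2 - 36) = o^5 - 2*o^4 - 67*o^3 + 44*o^2 + 1116*o + 1008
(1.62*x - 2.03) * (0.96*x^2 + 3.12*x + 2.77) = 1.5552*x^3 + 3.1056*x^2 - 1.8462*x - 5.6231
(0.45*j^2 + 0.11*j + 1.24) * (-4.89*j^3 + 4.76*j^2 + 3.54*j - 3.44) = -2.2005*j^5 + 1.6041*j^4 - 3.947*j^3 + 4.7438*j^2 + 4.0112*j - 4.2656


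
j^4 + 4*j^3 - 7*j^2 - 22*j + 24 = (j - 2)*(j - 1)*(j + 3)*(j + 4)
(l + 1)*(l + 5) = l^2 + 6*l + 5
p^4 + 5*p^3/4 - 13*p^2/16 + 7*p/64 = p*(p - 1/4)^2*(p + 7/4)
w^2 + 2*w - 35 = (w - 5)*(w + 7)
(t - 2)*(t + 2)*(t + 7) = t^3 + 7*t^2 - 4*t - 28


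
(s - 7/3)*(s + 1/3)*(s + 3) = s^3 + s^2 - 61*s/9 - 7/3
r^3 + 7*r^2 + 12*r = r*(r + 3)*(r + 4)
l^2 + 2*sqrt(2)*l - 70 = (l - 5*sqrt(2))*(l + 7*sqrt(2))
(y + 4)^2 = y^2 + 8*y + 16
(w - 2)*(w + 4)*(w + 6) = w^3 + 8*w^2 + 4*w - 48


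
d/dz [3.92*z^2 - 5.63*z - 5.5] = 7.84*z - 5.63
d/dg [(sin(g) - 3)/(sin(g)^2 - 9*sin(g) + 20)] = (6*sin(g) + cos(g)^2 - 8)*cos(g)/(sin(g)^2 - 9*sin(g) + 20)^2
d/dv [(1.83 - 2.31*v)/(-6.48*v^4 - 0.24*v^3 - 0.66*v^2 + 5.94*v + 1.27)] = (-44.9064*v^4 + 46.3248*v^3 - 0.207*v^2 + 2.4156*v - 13.8039)/(41.9904*v^8 + 3.1104*v^7 + 8.6112*v^6 - 76.6656*v^5 - 18.8748*v^4 - 8.4504*v^3 + 33.6072*v^2 + 15.0876*v + 1.6129)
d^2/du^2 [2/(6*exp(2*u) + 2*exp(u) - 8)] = (2*(6*exp(u) + 1)^2*exp(u) - (12*exp(u) + 1)*(3*exp(2*u) + exp(u) - 4))*exp(u)/(3*exp(2*u) + exp(u) - 4)^3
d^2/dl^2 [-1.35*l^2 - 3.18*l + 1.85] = -2.70000000000000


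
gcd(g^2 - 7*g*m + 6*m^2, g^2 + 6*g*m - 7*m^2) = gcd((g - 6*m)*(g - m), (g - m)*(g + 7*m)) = g - m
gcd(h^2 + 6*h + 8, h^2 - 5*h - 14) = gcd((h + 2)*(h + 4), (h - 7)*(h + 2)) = h + 2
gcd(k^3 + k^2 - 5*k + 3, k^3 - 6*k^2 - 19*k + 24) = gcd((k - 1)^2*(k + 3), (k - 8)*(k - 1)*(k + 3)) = k^2 + 2*k - 3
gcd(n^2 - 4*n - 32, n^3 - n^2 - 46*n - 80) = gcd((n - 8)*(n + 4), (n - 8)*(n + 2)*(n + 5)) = n - 8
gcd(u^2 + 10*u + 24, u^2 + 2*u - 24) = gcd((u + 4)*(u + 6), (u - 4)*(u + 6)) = u + 6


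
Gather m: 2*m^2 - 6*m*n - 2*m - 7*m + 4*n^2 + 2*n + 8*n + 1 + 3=2*m^2 + m*(-6*n - 9) + 4*n^2 + 10*n + 4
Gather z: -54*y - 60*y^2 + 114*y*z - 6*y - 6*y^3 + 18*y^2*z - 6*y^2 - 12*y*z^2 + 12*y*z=-6*y^3 - 66*y^2 - 12*y*z^2 - 60*y + z*(18*y^2 + 126*y)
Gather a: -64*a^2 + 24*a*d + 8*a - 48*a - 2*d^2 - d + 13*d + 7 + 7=-64*a^2 + a*(24*d - 40) - 2*d^2 + 12*d + 14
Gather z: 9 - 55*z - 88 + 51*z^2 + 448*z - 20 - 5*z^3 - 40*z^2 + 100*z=-5*z^3 + 11*z^2 + 493*z - 99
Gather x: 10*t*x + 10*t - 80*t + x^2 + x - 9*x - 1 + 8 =-70*t + x^2 + x*(10*t - 8) + 7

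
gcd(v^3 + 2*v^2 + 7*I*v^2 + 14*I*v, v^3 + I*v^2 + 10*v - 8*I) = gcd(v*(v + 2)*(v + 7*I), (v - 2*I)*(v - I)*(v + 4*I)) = 1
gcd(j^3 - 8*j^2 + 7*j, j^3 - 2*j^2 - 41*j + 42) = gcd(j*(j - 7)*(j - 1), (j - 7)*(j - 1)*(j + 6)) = j^2 - 8*j + 7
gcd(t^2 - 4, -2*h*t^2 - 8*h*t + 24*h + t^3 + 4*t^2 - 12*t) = t - 2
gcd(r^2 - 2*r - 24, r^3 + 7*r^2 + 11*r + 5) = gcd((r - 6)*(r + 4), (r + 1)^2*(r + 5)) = 1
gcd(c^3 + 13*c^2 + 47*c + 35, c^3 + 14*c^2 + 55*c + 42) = c^2 + 8*c + 7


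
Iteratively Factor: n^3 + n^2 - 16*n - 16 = (n + 1)*(n^2 - 16) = (n + 1)*(n + 4)*(n - 4)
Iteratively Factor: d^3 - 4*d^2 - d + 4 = (d - 1)*(d^2 - 3*d - 4) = (d - 4)*(d - 1)*(d + 1)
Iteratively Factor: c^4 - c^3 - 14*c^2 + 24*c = (c - 3)*(c^3 + 2*c^2 - 8*c) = c*(c - 3)*(c^2 + 2*c - 8) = c*(c - 3)*(c + 4)*(c - 2)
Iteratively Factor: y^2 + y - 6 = (y - 2)*(y + 3)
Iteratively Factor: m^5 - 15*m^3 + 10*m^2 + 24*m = (m - 2)*(m^4 + 2*m^3 - 11*m^2 - 12*m) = (m - 3)*(m - 2)*(m^3 + 5*m^2 + 4*m) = (m - 3)*(m - 2)*(m + 1)*(m^2 + 4*m) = m*(m - 3)*(m - 2)*(m + 1)*(m + 4)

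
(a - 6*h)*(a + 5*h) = a^2 - a*h - 30*h^2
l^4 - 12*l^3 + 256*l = l*(l - 8)^2*(l + 4)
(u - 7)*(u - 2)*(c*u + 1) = c*u^3 - 9*c*u^2 + 14*c*u + u^2 - 9*u + 14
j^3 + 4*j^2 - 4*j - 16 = (j - 2)*(j + 2)*(j + 4)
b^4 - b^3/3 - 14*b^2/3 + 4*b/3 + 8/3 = (b - 2)*(b - 1)*(b + 2/3)*(b + 2)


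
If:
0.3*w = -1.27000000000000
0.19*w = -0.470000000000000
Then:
No Solution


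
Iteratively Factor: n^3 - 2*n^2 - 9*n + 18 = (n - 2)*(n^2 - 9) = (n - 3)*(n - 2)*(n + 3)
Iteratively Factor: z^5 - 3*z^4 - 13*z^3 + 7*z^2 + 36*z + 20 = (z + 1)*(z^4 - 4*z^3 - 9*z^2 + 16*z + 20) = (z - 2)*(z + 1)*(z^3 - 2*z^2 - 13*z - 10) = (z - 2)*(z + 1)^2*(z^2 - 3*z - 10) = (z - 2)*(z + 1)^2*(z + 2)*(z - 5)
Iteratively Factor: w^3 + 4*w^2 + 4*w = (w + 2)*(w^2 + 2*w) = (w + 2)^2*(w)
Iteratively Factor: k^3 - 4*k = (k - 2)*(k^2 + 2*k) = (k - 2)*(k + 2)*(k)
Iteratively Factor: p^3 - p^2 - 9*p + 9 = (p + 3)*(p^2 - 4*p + 3) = (p - 1)*(p + 3)*(p - 3)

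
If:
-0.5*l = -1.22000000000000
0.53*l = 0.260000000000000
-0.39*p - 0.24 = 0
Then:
No Solution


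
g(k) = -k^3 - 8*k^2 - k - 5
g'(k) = -3*k^2 - 16*k - 1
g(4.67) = -285.99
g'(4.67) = -141.15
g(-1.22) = -13.87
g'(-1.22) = 14.05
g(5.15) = -358.92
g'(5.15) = -162.97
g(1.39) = -24.53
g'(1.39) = -29.04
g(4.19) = -223.20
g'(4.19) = -120.71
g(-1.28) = -14.73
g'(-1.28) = 14.56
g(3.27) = -128.78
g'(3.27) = -85.40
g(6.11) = -537.87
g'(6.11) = -210.76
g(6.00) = -515.00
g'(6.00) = -205.00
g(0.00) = -5.00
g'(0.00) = -1.00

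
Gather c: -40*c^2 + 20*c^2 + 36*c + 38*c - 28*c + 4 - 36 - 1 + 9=-20*c^2 + 46*c - 24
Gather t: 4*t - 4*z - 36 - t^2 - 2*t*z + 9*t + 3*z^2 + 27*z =-t^2 + t*(13 - 2*z) + 3*z^2 + 23*z - 36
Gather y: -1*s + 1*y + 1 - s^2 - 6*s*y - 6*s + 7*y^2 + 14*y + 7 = -s^2 - 7*s + 7*y^2 + y*(15 - 6*s) + 8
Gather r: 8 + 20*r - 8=20*r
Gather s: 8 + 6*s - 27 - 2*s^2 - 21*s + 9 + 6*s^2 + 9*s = 4*s^2 - 6*s - 10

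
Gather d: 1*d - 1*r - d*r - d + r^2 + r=-d*r + r^2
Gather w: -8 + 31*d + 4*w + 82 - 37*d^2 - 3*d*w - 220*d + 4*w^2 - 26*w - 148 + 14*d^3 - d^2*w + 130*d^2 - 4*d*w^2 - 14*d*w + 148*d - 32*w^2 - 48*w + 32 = 14*d^3 + 93*d^2 - 41*d + w^2*(-4*d - 28) + w*(-d^2 - 17*d - 70) - 42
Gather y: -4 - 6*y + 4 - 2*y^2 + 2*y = -2*y^2 - 4*y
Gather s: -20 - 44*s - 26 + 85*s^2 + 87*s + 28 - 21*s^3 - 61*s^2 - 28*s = -21*s^3 + 24*s^2 + 15*s - 18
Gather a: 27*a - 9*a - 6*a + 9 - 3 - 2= 12*a + 4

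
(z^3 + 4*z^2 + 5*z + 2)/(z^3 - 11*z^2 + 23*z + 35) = (z^2 + 3*z + 2)/(z^2 - 12*z + 35)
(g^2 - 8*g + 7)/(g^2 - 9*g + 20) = (g^2 - 8*g + 7)/(g^2 - 9*g + 20)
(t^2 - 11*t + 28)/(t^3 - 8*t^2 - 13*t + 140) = (t - 4)/(t^2 - t - 20)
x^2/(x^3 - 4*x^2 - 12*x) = x/(x^2 - 4*x - 12)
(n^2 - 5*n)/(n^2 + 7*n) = (n - 5)/(n + 7)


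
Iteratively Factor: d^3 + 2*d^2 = (d)*(d^2 + 2*d) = d^2*(d + 2)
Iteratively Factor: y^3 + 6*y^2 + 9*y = (y + 3)*(y^2 + 3*y) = (y + 3)^2*(y)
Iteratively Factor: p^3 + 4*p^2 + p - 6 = (p - 1)*(p^2 + 5*p + 6) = (p - 1)*(p + 3)*(p + 2)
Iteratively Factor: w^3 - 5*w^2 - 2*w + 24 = (w - 4)*(w^2 - w - 6) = (w - 4)*(w + 2)*(w - 3)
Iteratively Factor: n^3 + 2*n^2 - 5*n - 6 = (n - 2)*(n^2 + 4*n + 3) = (n - 2)*(n + 1)*(n + 3)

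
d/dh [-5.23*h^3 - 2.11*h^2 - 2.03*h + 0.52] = -15.69*h^2 - 4.22*h - 2.03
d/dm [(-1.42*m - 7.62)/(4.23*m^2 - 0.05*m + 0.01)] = (6.0066*m^2 + 64.4652*m - 0.3952)/(17.8929*m^4 - 0.423*m^3 + 0.0871*m^2 - 0.001*m + 0.0001)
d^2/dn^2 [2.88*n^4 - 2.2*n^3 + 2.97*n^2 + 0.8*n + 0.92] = 34.56*n^2 - 13.2*n + 5.94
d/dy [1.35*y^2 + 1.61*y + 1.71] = 2.7*y + 1.61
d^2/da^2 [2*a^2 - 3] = 4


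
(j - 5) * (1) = j - 5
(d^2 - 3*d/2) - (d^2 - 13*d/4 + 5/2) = 7*d/4 - 5/2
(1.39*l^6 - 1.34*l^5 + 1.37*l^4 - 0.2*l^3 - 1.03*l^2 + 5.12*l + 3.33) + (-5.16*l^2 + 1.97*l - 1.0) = 1.39*l^6 - 1.34*l^5 + 1.37*l^4 - 0.2*l^3 - 6.19*l^2 + 7.09*l + 2.33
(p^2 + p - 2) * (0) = 0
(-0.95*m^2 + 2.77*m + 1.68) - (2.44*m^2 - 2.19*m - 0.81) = -3.39*m^2 + 4.96*m + 2.49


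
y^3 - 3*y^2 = y^2*(y - 3)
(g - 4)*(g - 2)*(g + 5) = g^3 - g^2 - 22*g + 40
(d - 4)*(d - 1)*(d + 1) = d^3 - 4*d^2 - d + 4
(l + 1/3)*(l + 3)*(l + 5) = l^3 + 25*l^2/3 + 53*l/3 + 5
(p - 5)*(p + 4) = p^2 - p - 20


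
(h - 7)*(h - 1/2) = h^2 - 15*h/2 + 7/2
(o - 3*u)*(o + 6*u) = o^2 + 3*o*u - 18*u^2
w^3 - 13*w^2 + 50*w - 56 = (w - 7)*(w - 4)*(w - 2)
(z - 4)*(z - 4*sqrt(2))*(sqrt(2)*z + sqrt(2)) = sqrt(2)*z^3 - 8*z^2 - 3*sqrt(2)*z^2 - 4*sqrt(2)*z + 24*z + 32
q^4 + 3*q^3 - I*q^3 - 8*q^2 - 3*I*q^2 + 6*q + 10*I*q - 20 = (q - 2)*(q + 5)*(q - 2*I)*(q + I)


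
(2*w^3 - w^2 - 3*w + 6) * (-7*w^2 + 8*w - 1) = -14*w^5 + 23*w^4 + 11*w^3 - 65*w^2 + 51*w - 6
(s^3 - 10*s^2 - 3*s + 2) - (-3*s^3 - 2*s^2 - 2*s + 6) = 4*s^3 - 8*s^2 - s - 4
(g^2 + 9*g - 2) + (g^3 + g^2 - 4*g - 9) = g^3 + 2*g^2 + 5*g - 11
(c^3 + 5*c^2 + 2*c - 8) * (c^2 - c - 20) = c^5 + 4*c^4 - 23*c^3 - 110*c^2 - 32*c + 160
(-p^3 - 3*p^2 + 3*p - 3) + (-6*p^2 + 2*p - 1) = -p^3 - 9*p^2 + 5*p - 4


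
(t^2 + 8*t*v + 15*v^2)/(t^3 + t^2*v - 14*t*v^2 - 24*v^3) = (t + 5*v)/(t^2 - 2*t*v - 8*v^2)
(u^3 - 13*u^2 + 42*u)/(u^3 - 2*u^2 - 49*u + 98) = u*(u - 6)/(u^2 + 5*u - 14)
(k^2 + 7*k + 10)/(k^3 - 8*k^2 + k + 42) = (k + 5)/(k^2 - 10*k + 21)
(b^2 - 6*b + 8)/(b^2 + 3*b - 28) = (b - 2)/(b + 7)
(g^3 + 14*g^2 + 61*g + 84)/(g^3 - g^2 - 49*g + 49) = (g^2 + 7*g + 12)/(g^2 - 8*g + 7)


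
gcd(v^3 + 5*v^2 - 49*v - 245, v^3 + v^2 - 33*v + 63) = v + 7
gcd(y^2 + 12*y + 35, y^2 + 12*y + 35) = y^2 + 12*y + 35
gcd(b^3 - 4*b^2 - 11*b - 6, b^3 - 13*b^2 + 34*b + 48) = b^2 - 5*b - 6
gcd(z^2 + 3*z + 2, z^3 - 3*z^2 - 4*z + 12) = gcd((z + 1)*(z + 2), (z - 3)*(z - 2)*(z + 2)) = z + 2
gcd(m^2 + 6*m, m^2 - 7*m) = m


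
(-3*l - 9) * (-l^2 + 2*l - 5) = 3*l^3 + 3*l^2 - 3*l + 45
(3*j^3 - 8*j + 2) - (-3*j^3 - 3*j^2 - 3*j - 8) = 6*j^3 + 3*j^2 - 5*j + 10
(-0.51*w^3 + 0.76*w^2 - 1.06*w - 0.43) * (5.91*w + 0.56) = -3.0141*w^4 + 4.206*w^3 - 5.839*w^2 - 3.1349*w - 0.2408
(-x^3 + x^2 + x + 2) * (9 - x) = x^4 - 10*x^3 + 8*x^2 + 7*x + 18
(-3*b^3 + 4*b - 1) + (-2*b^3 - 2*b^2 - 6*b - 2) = -5*b^3 - 2*b^2 - 2*b - 3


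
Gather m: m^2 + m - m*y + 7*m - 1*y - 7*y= m^2 + m*(8 - y) - 8*y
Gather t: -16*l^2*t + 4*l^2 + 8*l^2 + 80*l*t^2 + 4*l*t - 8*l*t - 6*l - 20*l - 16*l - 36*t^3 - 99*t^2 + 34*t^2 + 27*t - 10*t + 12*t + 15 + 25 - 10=12*l^2 - 42*l - 36*t^3 + t^2*(80*l - 65) + t*(-16*l^2 - 4*l + 29) + 30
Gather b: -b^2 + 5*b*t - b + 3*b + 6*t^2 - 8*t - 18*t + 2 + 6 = -b^2 + b*(5*t + 2) + 6*t^2 - 26*t + 8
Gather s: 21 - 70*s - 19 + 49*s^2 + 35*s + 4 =49*s^2 - 35*s + 6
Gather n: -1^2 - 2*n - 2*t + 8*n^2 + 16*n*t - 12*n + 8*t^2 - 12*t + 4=8*n^2 + n*(16*t - 14) + 8*t^2 - 14*t + 3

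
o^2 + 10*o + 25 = (o + 5)^2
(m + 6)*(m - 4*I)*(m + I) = m^3 + 6*m^2 - 3*I*m^2 + 4*m - 18*I*m + 24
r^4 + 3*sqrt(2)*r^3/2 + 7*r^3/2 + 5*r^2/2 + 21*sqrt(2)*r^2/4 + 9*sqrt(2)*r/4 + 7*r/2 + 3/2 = (r + 1/2)*(r + 3)*(r + sqrt(2)/2)*(r + sqrt(2))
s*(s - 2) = s^2 - 2*s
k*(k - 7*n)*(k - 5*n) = k^3 - 12*k^2*n + 35*k*n^2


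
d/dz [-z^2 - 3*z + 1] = -2*z - 3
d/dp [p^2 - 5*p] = 2*p - 5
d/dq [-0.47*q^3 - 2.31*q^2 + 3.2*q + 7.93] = -1.41*q^2 - 4.62*q + 3.2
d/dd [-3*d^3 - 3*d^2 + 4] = 3*d*(-3*d - 2)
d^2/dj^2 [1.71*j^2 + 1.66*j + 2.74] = 3.42000000000000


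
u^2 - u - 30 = (u - 6)*(u + 5)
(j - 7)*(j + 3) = j^2 - 4*j - 21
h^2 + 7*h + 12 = (h + 3)*(h + 4)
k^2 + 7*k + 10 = (k + 2)*(k + 5)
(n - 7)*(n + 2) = n^2 - 5*n - 14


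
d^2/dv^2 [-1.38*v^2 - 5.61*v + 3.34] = -2.76000000000000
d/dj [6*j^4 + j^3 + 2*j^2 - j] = 24*j^3 + 3*j^2 + 4*j - 1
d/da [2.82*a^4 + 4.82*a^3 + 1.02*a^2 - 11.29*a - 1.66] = 11.28*a^3 + 14.46*a^2 + 2.04*a - 11.29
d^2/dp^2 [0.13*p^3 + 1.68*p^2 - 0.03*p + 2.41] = 0.78*p + 3.36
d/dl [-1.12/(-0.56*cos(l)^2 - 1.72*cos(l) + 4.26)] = (1.2544*cos(l) + 1.9264)*sin(l)/(0.56*cos(l)^2 + 1.72*cos(l) - 4.26)^2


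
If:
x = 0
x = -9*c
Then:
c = 0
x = 0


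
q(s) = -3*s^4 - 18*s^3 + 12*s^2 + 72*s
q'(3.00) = -666.00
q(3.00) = -405.00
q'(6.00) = -4320.00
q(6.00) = -6912.00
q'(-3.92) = -129.03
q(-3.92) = 278.03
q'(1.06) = 22.47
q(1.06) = 64.58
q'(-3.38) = -162.66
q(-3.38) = 197.24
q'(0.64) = 62.10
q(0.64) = 45.77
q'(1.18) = 5.41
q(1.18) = 66.28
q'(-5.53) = 317.26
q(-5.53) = 207.26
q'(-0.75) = 28.69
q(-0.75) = -40.61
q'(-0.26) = 62.32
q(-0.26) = -17.61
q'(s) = -12*s^3 - 54*s^2 + 24*s + 72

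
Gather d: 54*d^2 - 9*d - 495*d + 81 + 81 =54*d^2 - 504*d + 162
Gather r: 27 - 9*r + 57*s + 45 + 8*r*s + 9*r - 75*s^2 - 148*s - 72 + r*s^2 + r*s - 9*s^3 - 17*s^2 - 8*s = r*(s^2 + 9*s) - 9*s^3 - 92*s^2 - 99*s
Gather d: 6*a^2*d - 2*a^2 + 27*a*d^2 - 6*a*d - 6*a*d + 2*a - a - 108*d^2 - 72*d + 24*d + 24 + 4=-2*a^2 + a + d^2*(27*a - 108) + d*(6*a^2 - 12*a - 48) + 28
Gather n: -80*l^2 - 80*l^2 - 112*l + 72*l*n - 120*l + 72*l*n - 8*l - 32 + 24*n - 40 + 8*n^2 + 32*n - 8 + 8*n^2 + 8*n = -160*l^2 - 240*l + 16*n^2 + n*(144*l + 64) - 80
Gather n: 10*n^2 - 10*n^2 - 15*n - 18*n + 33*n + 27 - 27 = 0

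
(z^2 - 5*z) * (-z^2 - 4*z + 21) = -z^4 + z^3 + 41*z^2 - 105*z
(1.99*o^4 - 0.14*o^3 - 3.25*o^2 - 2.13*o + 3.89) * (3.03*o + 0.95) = 6.0297*o^5 + 1.4663*o^4 - 9.9805*o^3 - 9.5414*o^2 + 9.7632*o + 3.6955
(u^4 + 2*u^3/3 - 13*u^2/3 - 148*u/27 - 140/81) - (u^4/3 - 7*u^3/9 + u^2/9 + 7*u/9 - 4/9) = 2*u^4/3 + 13*u^3/9 - 40*u^2/9 - 169*u/27 - 104/81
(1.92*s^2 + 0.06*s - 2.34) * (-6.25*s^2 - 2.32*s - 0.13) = -12.0*s^4 - 4.8294*s^3 + 14.2362*s^2 + 5.421*s + 0.3042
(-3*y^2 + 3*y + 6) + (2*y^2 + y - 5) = -y^2 + 4*y + 1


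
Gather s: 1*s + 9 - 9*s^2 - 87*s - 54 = -9*s^2 - 86*s - 45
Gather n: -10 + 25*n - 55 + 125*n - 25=150*n - 90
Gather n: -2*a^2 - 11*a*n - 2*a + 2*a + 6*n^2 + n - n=-2*a^2 - 11*a*n + 6*n^2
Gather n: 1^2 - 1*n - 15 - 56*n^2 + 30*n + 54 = -56*n^2 + 29*n + 40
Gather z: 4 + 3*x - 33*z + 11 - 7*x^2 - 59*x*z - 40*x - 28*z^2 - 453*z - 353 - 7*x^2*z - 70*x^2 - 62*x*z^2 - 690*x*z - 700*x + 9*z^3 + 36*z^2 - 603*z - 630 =-77*x^2 - 737*x + 9*z^3 + z^2*(8 - 62*x) + z*(-7*x^2 - 749*x - 1089) - 968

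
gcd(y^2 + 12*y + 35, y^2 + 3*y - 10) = y + 5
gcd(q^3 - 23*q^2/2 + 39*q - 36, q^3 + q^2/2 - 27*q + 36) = q^2 - 11*q/2 + 6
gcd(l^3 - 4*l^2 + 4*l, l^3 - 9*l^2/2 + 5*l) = l^2 - 2*l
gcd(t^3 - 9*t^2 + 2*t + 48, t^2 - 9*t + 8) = t - 8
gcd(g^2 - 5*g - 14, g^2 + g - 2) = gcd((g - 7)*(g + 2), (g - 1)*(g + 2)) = g + 2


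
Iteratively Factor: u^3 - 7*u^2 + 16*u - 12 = (u - 2)*(u^2 - 5*u + 6) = (u - 2)^2*(u - 3)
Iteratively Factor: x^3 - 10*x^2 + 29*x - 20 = (x - 1)*(x^2 - 9*x + 20) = (x - 4)*(x - 1)*(x - 5)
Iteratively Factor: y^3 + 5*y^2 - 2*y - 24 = (y - 2)*(y^2 + 7*y + 12) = (y - 2)*(y + 3)*(y + 4)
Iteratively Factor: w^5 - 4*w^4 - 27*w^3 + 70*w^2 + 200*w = (w)*(w^4 - 4*w^3 - 27*w^2 + 70*w + 200) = w*(w + 2)*(w^3 - 6*w^2 - 15*w + 100) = w*(w - 5)*(w + 2)*(w^2 - w - 20) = w*(w - 5)*(w + 2)*(w + 4)*(w - 5)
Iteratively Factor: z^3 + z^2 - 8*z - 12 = (z + 2)*(z^2 - z - 6) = (z - 3)*(z + 2)*(z + 2)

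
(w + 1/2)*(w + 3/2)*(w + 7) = w^3 + 9*w^2 + 59*w/4 + 21/4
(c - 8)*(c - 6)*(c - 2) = c^3 - 16*c^2 + 76*c - 96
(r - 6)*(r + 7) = r^2 + r - 42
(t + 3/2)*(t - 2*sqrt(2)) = t^2 - 2*sqrt(2)*t + 3*t/2 - 3*sqrt(2)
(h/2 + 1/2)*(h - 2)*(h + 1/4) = h^3/2 - 3*h^2/8 - 9*h/8 - 1/4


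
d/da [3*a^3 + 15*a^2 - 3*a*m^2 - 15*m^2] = 9*a^2 + 30*a - 3*m^2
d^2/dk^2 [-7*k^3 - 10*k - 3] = -42*k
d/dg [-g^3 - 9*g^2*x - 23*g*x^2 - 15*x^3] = -3*g^2 - 18*g*x - 23*x^2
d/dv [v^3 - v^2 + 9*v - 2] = 3*v^2 - 2*v + 9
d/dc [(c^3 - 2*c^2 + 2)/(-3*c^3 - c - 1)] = (c*(4 - 3*c)*(3*c^3 + c + 1) + (9*c^2 + 1)*(c^3 - 2*c^2 + 2))/(3*c^3 + c + 1)^2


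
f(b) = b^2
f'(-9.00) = -18.00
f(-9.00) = 81.00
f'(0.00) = 0.00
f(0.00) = 0.00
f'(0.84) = 1.68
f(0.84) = 0.71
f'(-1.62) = -3.24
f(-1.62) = 2.62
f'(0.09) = 0.18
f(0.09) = 0.01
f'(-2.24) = -4.48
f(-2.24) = 5.02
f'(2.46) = 4.92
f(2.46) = 6.05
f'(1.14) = 2.28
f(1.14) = 1.30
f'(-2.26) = -4.52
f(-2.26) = 5.11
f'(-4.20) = -8.40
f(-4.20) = 17.64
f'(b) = 2*b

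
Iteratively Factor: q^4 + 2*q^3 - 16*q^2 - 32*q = (q)*(q^3 + 2*q^2 - 16*q - 32) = q*(q + 2)*(q^2 - 16) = q*(q - 4)*(q + 2)*(q + 4)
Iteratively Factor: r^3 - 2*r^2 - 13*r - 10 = (r + 1)*(r^2 - 3*r - 10) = (r + 1)*(r + 2)*(r - 5)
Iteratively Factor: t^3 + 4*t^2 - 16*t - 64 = (t + 4)*(t^2 - 16) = (t - 4)*(t + 4)*(t + 4)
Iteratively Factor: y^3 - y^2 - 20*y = (y + 4)*(y^2 - 5*y) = (y - 5)*(y + 4)*(y)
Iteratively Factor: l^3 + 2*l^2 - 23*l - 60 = (l + 4)*(l^2 - 2*l - 15) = (l - 5)*(l + 4)*(l + 3)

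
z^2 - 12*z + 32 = (z - 8)*(z - 4)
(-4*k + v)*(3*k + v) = -12*k^2 - k*v + v^2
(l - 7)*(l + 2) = l^2 - 5*l - 14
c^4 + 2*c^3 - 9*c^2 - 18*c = c*(c - 3)*(c + 2)*(c + 3)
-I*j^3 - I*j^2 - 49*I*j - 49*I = (j - 7*I)*(j + 7*I)*(-I*j - I)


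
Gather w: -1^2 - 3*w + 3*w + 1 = 0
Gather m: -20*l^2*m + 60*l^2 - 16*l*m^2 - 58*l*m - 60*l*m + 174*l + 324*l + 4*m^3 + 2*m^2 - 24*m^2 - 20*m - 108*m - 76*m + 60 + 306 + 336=60*l^2 + 498*l + 4*m^3 + m^2*(-16*l - 22) + m*(-20*l^2 - 118*l - 204) + 702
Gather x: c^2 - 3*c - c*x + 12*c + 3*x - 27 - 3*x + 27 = c^2 - c*x + 9*c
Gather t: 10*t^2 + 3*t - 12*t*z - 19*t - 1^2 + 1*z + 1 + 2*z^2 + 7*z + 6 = 10*t^2 + t*(-12*z - 16) + 2*z^2 + 8*z + 6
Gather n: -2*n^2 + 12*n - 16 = -2*n^2 + 12*n - 16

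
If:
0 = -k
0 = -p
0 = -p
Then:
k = 0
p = 0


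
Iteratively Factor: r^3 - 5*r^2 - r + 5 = (r - 1)*(r^2 - 4*r - 5) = (r - 1)*(r + 1)*(r - 5)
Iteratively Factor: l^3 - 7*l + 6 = (l - 1)*(l^2 + l - 6) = (l - 2)*(l - 1)*(l + 3)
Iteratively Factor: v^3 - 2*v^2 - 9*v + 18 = (v + 3)*(v^2 - 5*v + 6) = (v - 3)*(v + 3)*(v - 2)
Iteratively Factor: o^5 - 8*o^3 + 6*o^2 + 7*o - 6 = (o + 1)*(o^4 - o^3 - 7*o^2 + 13*o - 6) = (o - 2)*(o + 1)*(o^3 + o^2 - 5*o + 3) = (o - 2)*(o - 1)*(o + 1)*(o^2 + 2*o - 3) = (o - 2)*(o - 1)^2*(o + 1)*(o + 3)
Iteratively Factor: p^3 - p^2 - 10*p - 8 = (p - 4)*(p^2 + 3*p + 2) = (p - 4)*(p + 2)*(p + 1)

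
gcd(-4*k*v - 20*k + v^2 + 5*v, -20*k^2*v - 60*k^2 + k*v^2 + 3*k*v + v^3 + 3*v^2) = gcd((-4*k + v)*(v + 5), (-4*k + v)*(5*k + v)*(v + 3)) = -4*k + v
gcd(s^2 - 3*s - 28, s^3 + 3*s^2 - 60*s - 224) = s + 4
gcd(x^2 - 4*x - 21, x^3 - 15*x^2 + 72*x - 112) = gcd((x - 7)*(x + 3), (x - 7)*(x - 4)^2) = x - 7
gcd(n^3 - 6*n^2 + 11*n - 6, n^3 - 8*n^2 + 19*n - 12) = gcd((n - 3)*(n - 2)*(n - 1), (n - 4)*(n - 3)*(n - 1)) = n^2 - 4*n + 3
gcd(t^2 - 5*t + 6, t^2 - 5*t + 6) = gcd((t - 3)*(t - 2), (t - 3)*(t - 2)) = t^2 - 5*t + 6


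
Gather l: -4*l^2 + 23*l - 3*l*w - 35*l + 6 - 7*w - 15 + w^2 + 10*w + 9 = -4*l^2 + l*(-3*w - 12) + w^2 + 3*w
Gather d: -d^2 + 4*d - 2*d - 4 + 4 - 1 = -d^2 + 2*d - 1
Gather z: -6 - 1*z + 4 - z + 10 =8 - 2*z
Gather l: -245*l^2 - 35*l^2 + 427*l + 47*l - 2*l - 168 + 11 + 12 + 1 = -280*l^2 + 472*l - 144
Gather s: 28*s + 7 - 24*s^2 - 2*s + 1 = -24*s^2 + 26*s + 8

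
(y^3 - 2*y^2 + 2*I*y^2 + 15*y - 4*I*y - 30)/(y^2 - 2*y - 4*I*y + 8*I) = (y^2 + 2*I*y + 15)/(y - 4*I)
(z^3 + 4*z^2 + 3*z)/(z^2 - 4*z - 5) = z*(z + 3)/(z - 5)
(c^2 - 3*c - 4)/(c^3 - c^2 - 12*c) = (c + 1)/(c*(c + 3))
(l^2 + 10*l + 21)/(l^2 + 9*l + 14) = (l + 3)/(l + 2)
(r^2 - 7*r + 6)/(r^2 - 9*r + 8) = (r - 6)/(r - 8)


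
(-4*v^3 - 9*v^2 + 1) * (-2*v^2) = 8*v^5 + 18*v^4 - 2*v^2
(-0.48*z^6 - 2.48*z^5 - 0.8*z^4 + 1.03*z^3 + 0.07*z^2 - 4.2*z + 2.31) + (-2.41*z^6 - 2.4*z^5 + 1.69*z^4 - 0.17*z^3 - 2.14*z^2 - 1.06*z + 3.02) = -2.89*z^6 - 4.88*z^5 + 0.89*z^4 + 0.86*z^3 - 2.07*z^2 - 5.26*z + 5.33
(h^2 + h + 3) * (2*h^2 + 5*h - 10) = 2*h^4 + 7*h^3 + h^2 + 5*h - 30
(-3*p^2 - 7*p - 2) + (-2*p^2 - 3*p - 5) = -5*p^2 - 10*p - 7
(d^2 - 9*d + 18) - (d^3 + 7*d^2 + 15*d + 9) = -d^3 - 6*d^2 - 24*d + 9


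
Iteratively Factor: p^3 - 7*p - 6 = (p + 1)*(p^2 - p - 6) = (p + 1)*(p + 2)*(p - 3)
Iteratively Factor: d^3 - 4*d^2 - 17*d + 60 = (d - 5)*(d^2 + d - 12) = (d - 5)*(d + 4)*(d - 3)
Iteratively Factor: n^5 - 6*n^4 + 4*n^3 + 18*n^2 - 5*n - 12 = (n + 1)*(n^4 - 7*n^3 + 11*n^2 + 7*n - 12) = (n - 1)*(n + 1)*(n^3 - 6*n^2 + 5*n + 12) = (n - 1)*(n + 1)^2*(n^2 - 7*n + 12) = (n - 4)*(n - 1)*(n + 1)^2*(n - 3)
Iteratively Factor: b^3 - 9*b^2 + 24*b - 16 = (b - 4)*(b^2 - 5*b + 4) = (b - 4)*(b - 1)*(b - 4)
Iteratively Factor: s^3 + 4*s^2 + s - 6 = (s + 3)*(s^2 + s - 2) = (s - 1)*(s + 3)*(s + 2)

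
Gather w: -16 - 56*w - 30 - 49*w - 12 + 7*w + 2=-98*w - 56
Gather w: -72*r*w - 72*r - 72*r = -72*r*w - 144*r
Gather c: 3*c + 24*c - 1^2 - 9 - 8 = 27*c - 18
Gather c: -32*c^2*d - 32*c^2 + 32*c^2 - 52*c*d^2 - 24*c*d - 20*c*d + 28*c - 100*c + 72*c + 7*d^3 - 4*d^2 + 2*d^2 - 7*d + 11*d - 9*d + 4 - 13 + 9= -32*c^2*d + c*(-52*d^2 - 44*d) + 7*d^3 - 2*d^2 - 5*d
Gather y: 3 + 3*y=3*y + 3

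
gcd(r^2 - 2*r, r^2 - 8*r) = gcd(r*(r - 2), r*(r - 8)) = r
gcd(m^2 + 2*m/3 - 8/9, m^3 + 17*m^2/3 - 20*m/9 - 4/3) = m - 2/3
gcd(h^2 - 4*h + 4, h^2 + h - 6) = h - 2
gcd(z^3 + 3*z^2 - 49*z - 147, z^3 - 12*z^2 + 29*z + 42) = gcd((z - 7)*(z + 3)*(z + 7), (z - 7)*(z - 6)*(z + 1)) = z - 7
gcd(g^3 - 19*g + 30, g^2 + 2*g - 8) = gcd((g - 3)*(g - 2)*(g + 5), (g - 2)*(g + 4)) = g - 2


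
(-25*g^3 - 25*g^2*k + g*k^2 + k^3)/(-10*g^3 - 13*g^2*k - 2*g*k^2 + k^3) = (5*g + k)/(2*g + k)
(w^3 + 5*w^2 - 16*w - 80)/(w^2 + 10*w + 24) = (w^2 + w - 20)/(w + 6)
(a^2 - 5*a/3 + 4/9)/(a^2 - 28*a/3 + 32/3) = (a - 1/3)/(a - 8)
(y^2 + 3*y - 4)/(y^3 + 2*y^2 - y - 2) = (y + 4)/(y^2 + 3*y + 2)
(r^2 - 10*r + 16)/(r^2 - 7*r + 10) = (r - 8)/(r - 5)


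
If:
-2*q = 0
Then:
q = 0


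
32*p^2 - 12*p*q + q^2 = (-8*p + q)*(-4*p + q)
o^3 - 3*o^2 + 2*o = o*(o - 2)*(o - 1)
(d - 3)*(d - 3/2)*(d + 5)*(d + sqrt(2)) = d^4 + d^3/2 + sqrt(2)*d^3 - 18*d^2 + sqrt(2)*d^2/2 - 18*sqrt(2)*d + 45*d/2 + 45*sqrt(2)/2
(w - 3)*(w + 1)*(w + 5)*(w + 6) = w^4 + 9*w^3 + 5*w^2 - 93*w - 90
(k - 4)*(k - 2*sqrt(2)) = k^2 - 4*k - 2*sqrt(2)*k + 8*sqrt(2)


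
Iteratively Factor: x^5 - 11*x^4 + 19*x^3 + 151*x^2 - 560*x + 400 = (x - 4)*(x^4 - 7*x^3 - 9*x^2 + 115*x - 100) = (x - 5)*(x - 4)*(x^3 - 2*x^2 - 19*x + 20) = (x - 5)*(x - 4)*(x - 1)*(x^2 - x - 20) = (x - 5)*(x - 4)*(x - 1)*(x + 4)*(x - 5)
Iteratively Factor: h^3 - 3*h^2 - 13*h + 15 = (h + 3)*(h^2 - 6*h + 5) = (h - 5)*(h + 3)*(h - 1)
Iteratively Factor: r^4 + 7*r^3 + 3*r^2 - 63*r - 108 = (r + 3)*(r^3 + 4*r^2 - 9*r - 36) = (r + 3)^2*(r^2 + r - 12) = (r - 3)*(r + 3)^2*(r + 4)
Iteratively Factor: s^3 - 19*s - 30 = (s + 3)*(s^2 - 3*s - 10) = (s + 2)*(s + 3)*(s - 5)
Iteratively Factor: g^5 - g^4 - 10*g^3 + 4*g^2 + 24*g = (g + 2)*(g^4 - 3*g^3 - 4*g^2 + 12*g) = (g - 2)*(g + 2)*(g^3 - g^2 - 6*g) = (g - 2)*(g + 2)^2*(g^2 - 3*g) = (g - 3)*(g - 2)*(g + 2)^2*(g)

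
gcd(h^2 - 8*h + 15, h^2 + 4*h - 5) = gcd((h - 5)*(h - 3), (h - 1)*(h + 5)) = 1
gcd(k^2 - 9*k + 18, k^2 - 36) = k - 6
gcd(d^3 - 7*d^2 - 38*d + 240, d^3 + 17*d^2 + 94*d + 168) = d + 6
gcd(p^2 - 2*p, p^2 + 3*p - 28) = 1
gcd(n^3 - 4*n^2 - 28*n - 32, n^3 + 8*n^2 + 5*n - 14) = n + 2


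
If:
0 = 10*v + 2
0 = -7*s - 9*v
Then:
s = 9/35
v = -1/5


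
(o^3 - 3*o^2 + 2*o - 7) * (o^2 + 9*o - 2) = o^5 + 6*o^4 - 27*o^3 + 17*o^2 - 67*o + 14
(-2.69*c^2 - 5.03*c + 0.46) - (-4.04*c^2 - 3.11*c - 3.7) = 1.35*c^2 - 1.92*c + 4.16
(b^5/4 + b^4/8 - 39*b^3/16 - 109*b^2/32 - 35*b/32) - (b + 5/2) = b^5/4 + b^4/8 - 39*b^3/16 - 109*b^2/32 - 67*b/32 - 5/2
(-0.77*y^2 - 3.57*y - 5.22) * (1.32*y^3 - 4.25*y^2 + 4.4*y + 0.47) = -1.0164*y^5 - 1.4399*y^4 + 4.8941*y^3 + 6.1151*y^2 - 24.6459*y - 2.4534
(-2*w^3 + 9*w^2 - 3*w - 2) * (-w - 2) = 2*w^4 - 5*w^3 - 15*w^2 + 8*w + 4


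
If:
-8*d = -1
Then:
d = 1/8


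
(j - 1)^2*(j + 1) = j^3 - j^2 - j + 1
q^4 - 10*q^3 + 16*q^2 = q^2*(q - 8)*(q - 2)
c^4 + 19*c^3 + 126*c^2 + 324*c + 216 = (c + 1)*(c + 6)^3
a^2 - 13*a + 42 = (a - 7)*(a - 6)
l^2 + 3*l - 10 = (l - 2)*(l + 5)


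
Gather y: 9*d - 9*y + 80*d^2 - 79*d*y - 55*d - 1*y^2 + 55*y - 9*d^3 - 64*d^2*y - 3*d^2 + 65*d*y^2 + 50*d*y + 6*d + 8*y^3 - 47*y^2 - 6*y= -9*d^3 + 77*d^2 - 40*d + 8*y^3 + y^2*(65*d - 48) + y*(-64*d^2 - 29*d + 40)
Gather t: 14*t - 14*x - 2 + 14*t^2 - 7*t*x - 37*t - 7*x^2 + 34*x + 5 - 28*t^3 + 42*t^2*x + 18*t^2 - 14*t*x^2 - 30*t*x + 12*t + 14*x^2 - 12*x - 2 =-28*t^3 + t^2*(42*x + 32) + t*(-14*x^2 - 37*x - 11) + 7*x^2 + 8*x + 1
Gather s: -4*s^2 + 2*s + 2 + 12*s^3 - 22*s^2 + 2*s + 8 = 12*s^3 - 26*s^2 + 4*s + 10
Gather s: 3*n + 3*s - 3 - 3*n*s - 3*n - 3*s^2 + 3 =-3*s^2 + s*(3 - 3*n)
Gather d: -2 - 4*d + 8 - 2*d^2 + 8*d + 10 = -2*d^2 + 4*d + 16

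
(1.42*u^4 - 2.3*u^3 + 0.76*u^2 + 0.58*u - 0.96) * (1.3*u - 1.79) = 1.846*u^5 - 5.5318*u^4 + 5.105*u^3 - 0.6064*u^2 - 2.2862*u + 1.7184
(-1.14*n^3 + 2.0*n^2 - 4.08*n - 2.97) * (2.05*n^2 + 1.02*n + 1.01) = -2.337*n^5 + 2.9372*n^4 - 7.4754*n^3 - 8.2301*n^2 - 7.1502*n - 2.9997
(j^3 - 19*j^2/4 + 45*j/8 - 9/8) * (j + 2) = j^4 - 11*j^3/4 - 31*j^2/8 + 81*j/8 - 9/4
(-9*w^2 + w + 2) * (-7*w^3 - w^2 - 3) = 63*w^5 + 2*w^4 - 15*w^3 + 25*w^2 - 3*w - 6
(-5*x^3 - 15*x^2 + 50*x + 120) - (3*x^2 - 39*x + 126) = -5*x^3 - 18*x^2 + 89*x - 6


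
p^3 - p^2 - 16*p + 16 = (p - 4)*(p - 1)*(p + 4)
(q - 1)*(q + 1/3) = q^2 - 2*q/3 - 1/3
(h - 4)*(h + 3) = h^2 - h - 12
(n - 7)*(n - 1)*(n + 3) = n^3 - 5*n^2 - 17*n + 21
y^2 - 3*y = y*(y - 3)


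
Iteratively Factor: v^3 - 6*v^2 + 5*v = (v - 1)*(v^2 - 5*v) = (v - 5)*(v - 1)*(v)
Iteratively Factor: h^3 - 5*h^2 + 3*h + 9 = (h - 3)*(h^2 - 2*h - 3) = (h - 3)*(h + 1)*(h - 3)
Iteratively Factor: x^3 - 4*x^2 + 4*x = (x - 2)*(x^2 - 2*x) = (x - 2)^2*(x)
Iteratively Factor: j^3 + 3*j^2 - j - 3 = (j - 1)*(j^2 + 4*j + 3) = (j - 1)*(j + 1)*(j + 3)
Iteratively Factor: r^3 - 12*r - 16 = (r - 4)*(r^2 + 4*r + 4) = (r - 4)*(r + 2)*(r + 2)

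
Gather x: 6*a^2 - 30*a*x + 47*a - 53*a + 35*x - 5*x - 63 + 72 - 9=6*a^2 - 6*a + x*(30 - 30*a)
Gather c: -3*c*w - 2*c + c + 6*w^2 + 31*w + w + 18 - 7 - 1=c*(-3*w - 1) + 6*w^2 + 32*w + 10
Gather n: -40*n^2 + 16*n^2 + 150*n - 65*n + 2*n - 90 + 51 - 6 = -24*n^2 + 87*n - 45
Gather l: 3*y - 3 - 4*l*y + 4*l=l*(4 - 4*y) + 3*y - 3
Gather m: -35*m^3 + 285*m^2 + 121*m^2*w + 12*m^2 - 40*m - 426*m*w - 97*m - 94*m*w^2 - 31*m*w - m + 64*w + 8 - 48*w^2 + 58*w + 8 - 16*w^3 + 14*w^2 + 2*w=-35*m^3 + m^2*(121*w + 297) + m*(-94*w^2 - 457*w - 138) - 16*w^3 - 34*w^2 + 124*w + 16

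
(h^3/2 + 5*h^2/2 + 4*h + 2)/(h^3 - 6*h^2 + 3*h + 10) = (h^2 + 4*h + 4)/(2*(h^2 - 7*h + 10))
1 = 1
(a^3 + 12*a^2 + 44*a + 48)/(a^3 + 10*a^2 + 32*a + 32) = (a + 6)/(a + 4)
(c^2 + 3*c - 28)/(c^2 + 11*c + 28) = (c - 4)/(c + 4)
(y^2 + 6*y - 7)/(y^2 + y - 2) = (y + 7)/(y + 2)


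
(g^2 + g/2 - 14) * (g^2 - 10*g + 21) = g^4 - 19*g^3/2 + 2*g^2 + 301*g/2 - 294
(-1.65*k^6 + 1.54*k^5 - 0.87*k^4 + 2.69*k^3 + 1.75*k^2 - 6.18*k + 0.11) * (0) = 0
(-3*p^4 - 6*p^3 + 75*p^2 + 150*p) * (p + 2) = -3*p^5 - 12*p^4 + 63*p^3 + 300*p^2 + 300*p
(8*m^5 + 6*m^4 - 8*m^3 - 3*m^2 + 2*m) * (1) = 8*m^5 + 6*m^4 - 8*m^3 - 3*m^2 + 2*m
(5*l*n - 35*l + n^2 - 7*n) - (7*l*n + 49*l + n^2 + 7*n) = -2*l*n - 84*l - 14*n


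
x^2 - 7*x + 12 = (x - 4)*(x - 3)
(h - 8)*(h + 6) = h^2 - 2*h - 48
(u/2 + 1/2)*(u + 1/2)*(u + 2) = u^3/2 + 7*u^2/4 + 7*u/4 + 1/2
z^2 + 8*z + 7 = (z + 1)*(z + 7)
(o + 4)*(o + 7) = o^2 + 11*o + 28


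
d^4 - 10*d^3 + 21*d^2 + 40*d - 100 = (d - 5)^2*(d - 2)*(d + 2)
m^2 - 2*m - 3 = (m - 3)*(m + 1)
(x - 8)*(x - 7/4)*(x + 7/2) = x^3 - 25*x^2/4 - 161*x/8 + 49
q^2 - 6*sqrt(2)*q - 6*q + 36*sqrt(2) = (q - 6)*(q - 6*sqrt(2))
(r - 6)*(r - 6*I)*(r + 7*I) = r^3 - 6*r^2 + I*r^2 + 42*r - 6*I*r - 252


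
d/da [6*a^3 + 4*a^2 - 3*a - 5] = 18*a^2 + 8*a - 3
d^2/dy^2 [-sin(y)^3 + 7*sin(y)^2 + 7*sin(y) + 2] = 9*sin(y)^3 - 28*sin(y)^2 - 13*sin(y) + 14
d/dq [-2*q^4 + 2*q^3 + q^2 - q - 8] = -8*q^3 + 6*q^2 + 2*q - 1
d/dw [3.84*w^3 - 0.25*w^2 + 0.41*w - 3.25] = 11.52*w^2 - 0.5*w + 0.41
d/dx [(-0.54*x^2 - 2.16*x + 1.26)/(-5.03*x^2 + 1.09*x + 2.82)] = (-11.4534*x^2 + 9.63*x - 7.4646)/(25.3009*x^4 - 10.9654*x^3 - 27.1811*x^2 + 6.1476*x + 7.9524)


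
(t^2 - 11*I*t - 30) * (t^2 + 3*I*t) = t^4 - 8*I*t^3 + 3*t^2 - 90*I*t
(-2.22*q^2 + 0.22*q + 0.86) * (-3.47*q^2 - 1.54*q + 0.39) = 7.7034*q^4 + 2.6554*q^3 - 4.1888*q^2 - 1.2386*q + 0.3354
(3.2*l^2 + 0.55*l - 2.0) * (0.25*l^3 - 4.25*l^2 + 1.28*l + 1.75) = 0.8*l^5 - 13.4625*l^4 + 1.2585*l^3 + 14.804*l^2 - 1.5975*l - 3.5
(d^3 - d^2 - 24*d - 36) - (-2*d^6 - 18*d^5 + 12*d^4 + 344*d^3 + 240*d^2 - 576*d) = 2*d^6 + 18*d^5 - 12*d^4 - 343*d^3 - 241*d^2 + 552*d - 36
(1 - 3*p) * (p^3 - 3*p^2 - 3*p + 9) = -3*p^4 + 10*p^3 + 6*p^2 - 30*p + 9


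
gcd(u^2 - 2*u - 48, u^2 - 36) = u + 6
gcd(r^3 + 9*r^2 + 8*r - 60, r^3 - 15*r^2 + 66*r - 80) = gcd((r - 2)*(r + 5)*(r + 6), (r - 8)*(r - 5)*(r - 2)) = r - 2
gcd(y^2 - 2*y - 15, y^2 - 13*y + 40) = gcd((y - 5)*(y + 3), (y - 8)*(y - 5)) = y - 5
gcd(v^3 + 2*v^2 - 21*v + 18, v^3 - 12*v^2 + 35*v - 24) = v^2 - 4*v + 3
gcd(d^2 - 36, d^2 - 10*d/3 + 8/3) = 1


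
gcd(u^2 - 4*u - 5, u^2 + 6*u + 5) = u + 1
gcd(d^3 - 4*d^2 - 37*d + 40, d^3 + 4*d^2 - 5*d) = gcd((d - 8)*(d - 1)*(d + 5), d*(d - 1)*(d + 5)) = d^2 + 4*d - 5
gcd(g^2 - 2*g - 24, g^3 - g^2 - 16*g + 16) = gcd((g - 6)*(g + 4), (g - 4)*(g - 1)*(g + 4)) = g + 4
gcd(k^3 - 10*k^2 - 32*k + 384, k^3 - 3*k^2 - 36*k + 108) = k + 6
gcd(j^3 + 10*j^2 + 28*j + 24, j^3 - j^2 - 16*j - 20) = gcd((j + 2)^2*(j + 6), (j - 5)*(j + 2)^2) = j^2 + 4*j + 4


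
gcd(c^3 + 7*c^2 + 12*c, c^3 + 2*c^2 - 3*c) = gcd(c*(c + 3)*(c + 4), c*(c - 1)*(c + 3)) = c^2 + 3*c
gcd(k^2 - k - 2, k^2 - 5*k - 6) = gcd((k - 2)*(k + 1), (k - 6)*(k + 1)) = k + 1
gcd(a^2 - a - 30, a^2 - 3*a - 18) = a - 6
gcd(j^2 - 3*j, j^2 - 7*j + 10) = 1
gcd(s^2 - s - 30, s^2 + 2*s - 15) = s + 5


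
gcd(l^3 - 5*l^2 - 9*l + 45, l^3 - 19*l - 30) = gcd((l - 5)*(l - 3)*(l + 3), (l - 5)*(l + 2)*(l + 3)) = l^2 - 2*l - 15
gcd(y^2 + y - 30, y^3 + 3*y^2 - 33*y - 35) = y - 5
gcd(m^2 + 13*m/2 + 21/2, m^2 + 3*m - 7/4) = m + 7/2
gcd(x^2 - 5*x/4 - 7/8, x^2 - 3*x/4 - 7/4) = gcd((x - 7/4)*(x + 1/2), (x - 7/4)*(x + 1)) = x - 7/4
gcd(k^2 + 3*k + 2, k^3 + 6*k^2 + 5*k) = k + 1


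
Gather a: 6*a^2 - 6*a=6*a^2 - 6*a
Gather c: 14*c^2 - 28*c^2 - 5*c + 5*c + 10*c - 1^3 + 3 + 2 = -14*c^2 + 10*c + 4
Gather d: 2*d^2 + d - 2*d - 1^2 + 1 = 2*d^2 - d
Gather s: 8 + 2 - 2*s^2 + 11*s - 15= -2*s^2 + 11*s - 5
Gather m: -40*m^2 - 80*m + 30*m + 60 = -40*m^2 - 50*m + 60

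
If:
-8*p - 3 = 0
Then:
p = -3/8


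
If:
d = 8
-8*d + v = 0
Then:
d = 8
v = 64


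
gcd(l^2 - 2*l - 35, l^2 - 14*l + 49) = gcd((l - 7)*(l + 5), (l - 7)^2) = l - 7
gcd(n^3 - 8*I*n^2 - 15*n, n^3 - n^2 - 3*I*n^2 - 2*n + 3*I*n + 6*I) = n - 3*I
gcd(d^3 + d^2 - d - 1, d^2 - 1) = d^2 - 1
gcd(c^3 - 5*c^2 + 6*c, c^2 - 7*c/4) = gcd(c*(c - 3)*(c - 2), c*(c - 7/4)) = c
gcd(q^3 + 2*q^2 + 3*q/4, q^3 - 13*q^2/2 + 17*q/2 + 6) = q + 1/2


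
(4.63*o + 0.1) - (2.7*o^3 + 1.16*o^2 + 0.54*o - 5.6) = -2.7*o^3 - 1.16*o^2 + 4.09*o + 5.7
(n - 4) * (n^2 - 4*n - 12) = n^3 - 8*n^2 + 4*n + 48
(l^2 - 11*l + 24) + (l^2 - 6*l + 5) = 2*l^2 - 17*l + 29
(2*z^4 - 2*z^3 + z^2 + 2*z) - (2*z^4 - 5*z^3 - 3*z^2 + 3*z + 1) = 3*z^3 + 4*z^2 - z - 1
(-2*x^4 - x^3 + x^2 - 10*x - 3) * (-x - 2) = 2*x^5 + 5*x^4 + x^3 + 8*x^2 + 23*x + 6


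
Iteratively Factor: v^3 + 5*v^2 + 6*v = (v + 2)*(v^2 + 3*v) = v*(v + 2)*(v + 3)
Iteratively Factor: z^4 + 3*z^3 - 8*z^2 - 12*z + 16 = (z + 4)*(z^3 - z^2 - 4*z + 4) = (z - 1)*(z + 4)*(z^2 - 4) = (z - 1)*(z + 2)*(z + 4)*(z - 2)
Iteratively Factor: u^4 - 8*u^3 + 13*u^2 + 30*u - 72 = (u + 2)*(u^3 - 10*u^2 + 33*u - 36) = (u - 3)*(u + 2)*(u^2 - 7*u + 12) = (u - 4)*(u - 3)*(u + 2)*(u - 3)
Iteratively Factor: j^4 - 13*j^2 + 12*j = (j - 1)*(j^3 + j^2 - 12*j) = (j - 1)*(j + 4)*(j^2 - 3*j) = (j - 3)*(j - 1)*(j + 4)*(j)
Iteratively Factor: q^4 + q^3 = (q + 1)*(q^3) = q*(q + 1)*(q^2) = q^2*(q + 1)*(q)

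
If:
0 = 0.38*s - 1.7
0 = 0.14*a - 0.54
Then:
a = 3.86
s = 4.47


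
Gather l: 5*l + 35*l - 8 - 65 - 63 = 40*l - 136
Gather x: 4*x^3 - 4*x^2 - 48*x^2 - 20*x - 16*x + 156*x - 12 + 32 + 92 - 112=4*x^3 - 52*x^2 + 120*x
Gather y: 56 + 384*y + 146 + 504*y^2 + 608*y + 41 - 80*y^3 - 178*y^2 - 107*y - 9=-80*y^3 + 326*y^2 + 885*y + 234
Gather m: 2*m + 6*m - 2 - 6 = 8*m - 8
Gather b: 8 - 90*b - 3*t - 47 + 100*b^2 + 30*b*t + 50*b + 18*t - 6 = 100*b^2 + b*(30*t - 40) + 15*t - 45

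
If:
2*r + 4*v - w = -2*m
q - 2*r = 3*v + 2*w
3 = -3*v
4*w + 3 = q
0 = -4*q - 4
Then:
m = -1/2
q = -1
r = 2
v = -1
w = -1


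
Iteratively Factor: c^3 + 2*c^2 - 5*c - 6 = (c - 2)*(c^2 + 4*c + 3) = (c - 2)*(c + 1)*(c + 3)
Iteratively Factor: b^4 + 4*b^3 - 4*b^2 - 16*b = (b)*(b^3 + 4*b^2 - 4*b - 16) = b*(b + 4)*(b^2 - 4) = b*(b + 2)*(b + 4)*(b - 2)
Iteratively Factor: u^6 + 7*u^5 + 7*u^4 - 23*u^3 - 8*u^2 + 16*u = (u)*(u^5 + 7*u^4 + 7*u^3 - 23*u^2 - 8*u + 16) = u*(u + 4)*(u^4 + 3*u^3 - 5*u^2 - 3*u + 4) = u*(u - 1)*(u + 4)*(u^3 + 4*u^2 - u - 4) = u*(u - 1)*(u + 4)^2*(u^2 - 1) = u*(u - 1)*(u + 1)*(u + 4)^2*(u - 1)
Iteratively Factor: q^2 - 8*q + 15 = (q - 3)*(q - 5)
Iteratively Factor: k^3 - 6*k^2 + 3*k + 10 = (k - 5)*(k^2 - k - 2) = (k - 5)*(k - 2)*(k + 1)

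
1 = 1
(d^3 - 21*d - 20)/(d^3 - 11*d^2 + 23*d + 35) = (d + 4)/(d - 7)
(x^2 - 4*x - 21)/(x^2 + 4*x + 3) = (x - 7)/(x + 1)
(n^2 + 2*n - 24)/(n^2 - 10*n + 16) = (n^2 + 2*n - 24)/(n^2 - 10*n + 16)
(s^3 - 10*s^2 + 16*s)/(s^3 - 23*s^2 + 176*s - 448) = s*(s - 2)/(s^2 - 15*s + 56)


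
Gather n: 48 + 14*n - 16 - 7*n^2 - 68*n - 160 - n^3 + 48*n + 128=-n^3 - 7*n^2 - 6*n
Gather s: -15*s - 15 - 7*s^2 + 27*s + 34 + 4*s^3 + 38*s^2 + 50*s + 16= 4*s^3 + 31*s^2 + 62*s + 35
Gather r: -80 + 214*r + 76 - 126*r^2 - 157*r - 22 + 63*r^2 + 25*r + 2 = -63*r^2 + 82*r - 24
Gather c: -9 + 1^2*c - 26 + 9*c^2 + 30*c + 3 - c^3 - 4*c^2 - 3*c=-c^3 + 5*c^2 + 28*c - 32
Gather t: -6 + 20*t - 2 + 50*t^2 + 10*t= 50*t^2 + 30*t - 8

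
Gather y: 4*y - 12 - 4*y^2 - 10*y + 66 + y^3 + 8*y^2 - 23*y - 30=y^3 + 4*y^2 - 29*y + 24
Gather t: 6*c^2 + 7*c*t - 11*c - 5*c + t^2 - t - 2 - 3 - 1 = 6*c^2 - 16*c + t^2 + t*(7*c - 1) - 6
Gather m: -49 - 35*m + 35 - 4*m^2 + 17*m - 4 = -4*m^2 - 18*m - 18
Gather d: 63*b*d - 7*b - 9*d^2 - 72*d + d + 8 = -7*b - 9*d^2 + d*(63*b - 71) + 8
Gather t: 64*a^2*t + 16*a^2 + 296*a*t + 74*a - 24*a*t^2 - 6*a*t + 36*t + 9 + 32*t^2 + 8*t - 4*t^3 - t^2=16*a^2 + 74*a - 4*t^3 + t^2*(31 - 24*a) + t*(64*a^2 + 290*a + 44) + 9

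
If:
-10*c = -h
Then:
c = h/10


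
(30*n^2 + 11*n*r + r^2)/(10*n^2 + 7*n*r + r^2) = (6*n + r)/(2*n + r)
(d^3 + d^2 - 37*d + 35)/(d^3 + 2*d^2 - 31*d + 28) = (d - 5)/(d - 4)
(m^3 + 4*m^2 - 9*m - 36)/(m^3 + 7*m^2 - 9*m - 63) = (m + 4)/(m + 7)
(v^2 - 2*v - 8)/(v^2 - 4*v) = (v + 2)/v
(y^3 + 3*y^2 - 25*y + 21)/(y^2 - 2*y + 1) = (y^2 + 4*y - 21)/(y - 1)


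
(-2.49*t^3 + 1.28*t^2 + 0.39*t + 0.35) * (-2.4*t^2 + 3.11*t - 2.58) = 5.976*t^5 - 10.8159*t^4 + 9.469*t^3 - 2.9295*t^2 + 0.0822999999999998*t - 0.903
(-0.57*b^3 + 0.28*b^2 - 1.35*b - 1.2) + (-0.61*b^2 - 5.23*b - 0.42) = -0.57*b^3 - 0.33*b^2 - 6.58*b - 1.62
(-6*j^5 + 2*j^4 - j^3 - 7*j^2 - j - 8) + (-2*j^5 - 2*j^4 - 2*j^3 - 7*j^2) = -8*j^5 - 3*j^3 - 14*j^2 - j - 8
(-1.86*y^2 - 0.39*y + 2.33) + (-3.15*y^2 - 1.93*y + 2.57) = -5.01*y^2 - 2.32*y + 4.9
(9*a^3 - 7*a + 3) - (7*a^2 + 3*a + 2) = 9*a^3 - 7*a^2 - 10*a + 1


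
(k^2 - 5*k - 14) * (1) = k^2 - 5*k - 14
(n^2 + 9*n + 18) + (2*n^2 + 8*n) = 3*n^2 + 17*n + 18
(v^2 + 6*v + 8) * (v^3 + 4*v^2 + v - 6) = v^5 + 10*v^4 + 33*v^3 + 32*v^2 - 28*v - 48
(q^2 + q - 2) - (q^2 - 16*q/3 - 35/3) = 19*q/3 + 29/3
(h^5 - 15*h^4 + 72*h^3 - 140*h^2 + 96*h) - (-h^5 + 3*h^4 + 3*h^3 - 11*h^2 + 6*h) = 2*h^5 - 18*h^4 + 69*h^3 - 129*h^2 + 90*h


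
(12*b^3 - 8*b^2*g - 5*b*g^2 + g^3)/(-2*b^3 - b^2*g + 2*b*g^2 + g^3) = (-6*b + g)/(b + g)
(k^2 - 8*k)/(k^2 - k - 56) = k/(k + 7)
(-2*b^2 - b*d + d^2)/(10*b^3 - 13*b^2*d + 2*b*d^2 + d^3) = (-b - d)/(5*b^2 - 4*b*d - d^2)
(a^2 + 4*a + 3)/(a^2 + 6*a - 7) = (a^2 + 4*a + 3)/(a^2 + 6*a - 7)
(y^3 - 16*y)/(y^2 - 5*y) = (y^2 - 16)/(y - 5)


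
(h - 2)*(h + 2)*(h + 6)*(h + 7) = h^4 + 13*h^3 + 38*h^2 - 52*h - 168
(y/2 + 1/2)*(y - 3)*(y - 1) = y^3/2 - 3*y^2/2 - y/2 + 3/2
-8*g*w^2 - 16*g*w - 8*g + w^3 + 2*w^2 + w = (-8*g + w)*(w + 1)^2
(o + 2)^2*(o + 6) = o^3 + 10*o^2 + 28*o + 24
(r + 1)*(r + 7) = r^2 + 8*r + 7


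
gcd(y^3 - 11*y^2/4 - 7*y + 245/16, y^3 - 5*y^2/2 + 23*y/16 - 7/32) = y - 7/4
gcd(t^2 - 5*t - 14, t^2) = 1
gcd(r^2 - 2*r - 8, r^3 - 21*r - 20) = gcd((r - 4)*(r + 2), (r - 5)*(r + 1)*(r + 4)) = 1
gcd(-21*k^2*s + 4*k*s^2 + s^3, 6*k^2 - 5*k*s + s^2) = -3*k + s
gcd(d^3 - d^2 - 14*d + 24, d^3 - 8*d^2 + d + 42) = d - 3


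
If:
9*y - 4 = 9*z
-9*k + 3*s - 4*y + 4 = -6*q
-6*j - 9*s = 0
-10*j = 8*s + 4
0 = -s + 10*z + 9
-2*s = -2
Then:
No Solution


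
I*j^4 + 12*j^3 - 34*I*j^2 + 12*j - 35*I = (j - 7*I)*(j - 5*I)*(j + I)*(I*j + 1)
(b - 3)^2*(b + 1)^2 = b^4 - 4*b^3 - 2*b^2 + 12*b + 9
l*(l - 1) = l^2 - l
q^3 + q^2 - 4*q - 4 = (q - 2)*(q + 1)*(q + 2)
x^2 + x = x*(x + 1)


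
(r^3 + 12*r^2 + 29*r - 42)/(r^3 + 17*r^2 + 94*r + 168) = (r - 1)/(r + 4)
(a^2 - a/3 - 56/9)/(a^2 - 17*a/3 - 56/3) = (a - 8/3)/(a - 8)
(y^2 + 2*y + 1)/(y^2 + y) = (y + 1)/y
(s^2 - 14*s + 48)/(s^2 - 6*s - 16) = (s - 6)/(s + 2)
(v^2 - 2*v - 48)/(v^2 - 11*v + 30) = (v^2 - 2*v - 48)/(v^2 - 11*v + 30)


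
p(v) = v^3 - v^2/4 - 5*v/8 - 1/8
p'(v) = 3*v^2 - v/2 - 5/8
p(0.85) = -0.22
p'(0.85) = 1.12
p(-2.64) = -18.62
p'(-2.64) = 21.60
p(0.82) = -0.25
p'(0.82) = 0.98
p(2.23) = 8.33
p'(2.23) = 13.18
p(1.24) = 0.62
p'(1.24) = 3.37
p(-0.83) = -0.35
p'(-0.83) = 1.86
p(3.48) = 36.82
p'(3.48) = 33.97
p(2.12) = 6.95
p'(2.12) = 11.80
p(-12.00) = -1756.62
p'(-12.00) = 437.38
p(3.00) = 22.75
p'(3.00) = 24.88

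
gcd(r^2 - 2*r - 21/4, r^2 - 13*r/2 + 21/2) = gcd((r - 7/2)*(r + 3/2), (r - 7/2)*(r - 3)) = r - 7/2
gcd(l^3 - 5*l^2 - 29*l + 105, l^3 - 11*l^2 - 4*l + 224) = l - 7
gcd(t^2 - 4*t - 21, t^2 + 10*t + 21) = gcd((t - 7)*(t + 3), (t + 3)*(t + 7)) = t + 3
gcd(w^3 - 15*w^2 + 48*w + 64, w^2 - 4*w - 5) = w + 1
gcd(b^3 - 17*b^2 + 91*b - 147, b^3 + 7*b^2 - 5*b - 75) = b - 3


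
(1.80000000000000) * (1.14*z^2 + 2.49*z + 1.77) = 2.052*z^2 + 4.482*z + 3.186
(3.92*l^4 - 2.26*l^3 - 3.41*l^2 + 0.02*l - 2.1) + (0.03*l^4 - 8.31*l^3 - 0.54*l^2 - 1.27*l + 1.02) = 3.95*l^4 - 10.57*l^3 - 3.95*l^2 - 1.25*l - 1.08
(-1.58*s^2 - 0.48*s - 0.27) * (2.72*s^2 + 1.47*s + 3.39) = -4.2976*s^4 - 3.6282*s^3 - 6.7962*s^2 - 2.0241*s - 0.9153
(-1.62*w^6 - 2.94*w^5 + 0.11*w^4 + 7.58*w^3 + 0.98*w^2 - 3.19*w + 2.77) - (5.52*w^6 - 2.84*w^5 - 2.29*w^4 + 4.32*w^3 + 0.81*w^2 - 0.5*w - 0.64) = -7.14*w^6 - 0.1*w^5 + 2.4*w^4 + 3.26*w^3 + 0.17*w^2 - 2.69*w + 3.41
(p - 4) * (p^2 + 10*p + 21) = p^3 + 6*p^2 - 19*p - 84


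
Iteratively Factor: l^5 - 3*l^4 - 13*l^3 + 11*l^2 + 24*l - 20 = (l - 5)*(l^4 + 2*l^3 - 3*l^2 - 4*l + 4) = (l - 5)*(l - 1)*(l^3 + 3*l^2 - 4) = (l - 5)*(l - 1)^2*(l^2 + 4*l + 4) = (l - 5)*(l - 1)^2*(l + 2)*(l + 2)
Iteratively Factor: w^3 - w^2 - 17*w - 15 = (w - 5)*(w^2 + 4*w + 3) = (w - 5)*(w + 3)*(w + 1)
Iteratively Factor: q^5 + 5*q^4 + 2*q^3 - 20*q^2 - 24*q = (q + 3)*(q^4 + 2*q^3 - 4*q^2 - 8*q) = (q + 2)*(q + 3)*(q^3 - 4*q) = (q + 2)^2*(q + 3)*(q^2 - 2*q) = (q - 2)*(q + 2)^2*(q + 3)*(q)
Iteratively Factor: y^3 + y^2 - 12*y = (y + 4)*(y^2 - 3*y) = (y - 3)*(y + 4)*(y)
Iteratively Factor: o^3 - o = (o + 1)*(o^2 - o) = (o - 1)*(o + 1)*(o)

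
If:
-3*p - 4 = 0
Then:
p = -4/3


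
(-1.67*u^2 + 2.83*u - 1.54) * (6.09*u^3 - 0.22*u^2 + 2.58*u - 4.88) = -10.1703*u^5 + 17.6021*u^4 - 14.3098*u^3 + 15.7898*u^2 - 17.7836*u + 7.5152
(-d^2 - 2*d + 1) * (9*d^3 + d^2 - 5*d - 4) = -9*d^5 - 19*d^4 + 12*d^3 + 15*d^2 + 3*d - 4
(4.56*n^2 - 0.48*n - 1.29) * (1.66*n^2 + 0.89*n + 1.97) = 7.5696*n^4 + 3.2616*n^3 + 6.4146*n^2 - 2.0937*n - 2.5413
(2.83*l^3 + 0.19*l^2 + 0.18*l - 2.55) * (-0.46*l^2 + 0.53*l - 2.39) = -1.3018*l^5 + 1.4125*l^4 - 6.7458*l^3 + 0.8143*l^2 - 1.7817*l + 6.0945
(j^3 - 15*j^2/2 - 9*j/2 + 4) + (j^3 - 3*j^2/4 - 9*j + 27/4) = 2*j^3 - 33*j^2/4 - 27*j/2 + 43/4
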